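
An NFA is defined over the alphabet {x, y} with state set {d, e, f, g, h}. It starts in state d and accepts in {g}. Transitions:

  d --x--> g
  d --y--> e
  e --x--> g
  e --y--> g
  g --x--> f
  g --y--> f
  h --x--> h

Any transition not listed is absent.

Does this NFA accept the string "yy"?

Yes

Start in {d}.
Read 'y': {d} → {e}.
Read 'y': {e} → {g}.
The final set {g} contains the accepting state g.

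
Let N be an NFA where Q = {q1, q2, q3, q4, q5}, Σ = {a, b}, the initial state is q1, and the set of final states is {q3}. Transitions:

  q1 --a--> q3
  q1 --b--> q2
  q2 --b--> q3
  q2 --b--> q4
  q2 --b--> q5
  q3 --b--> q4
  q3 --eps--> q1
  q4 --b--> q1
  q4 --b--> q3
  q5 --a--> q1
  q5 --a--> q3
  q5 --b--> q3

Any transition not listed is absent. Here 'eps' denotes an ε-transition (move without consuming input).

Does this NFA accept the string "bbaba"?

Start in {q1}.
Read 'b': {q1} → {q2}.
Read 'b': {q2} → {q1, q3, q4, q5}.
Read 'a': {q1, q3, q4, q5} → {q1, q3}.
Read 'b': {q1, q3} → {q2, q4}.
Read 'a': {q2, q4} → ∅.
The final set ∅ contains no accepting state.

No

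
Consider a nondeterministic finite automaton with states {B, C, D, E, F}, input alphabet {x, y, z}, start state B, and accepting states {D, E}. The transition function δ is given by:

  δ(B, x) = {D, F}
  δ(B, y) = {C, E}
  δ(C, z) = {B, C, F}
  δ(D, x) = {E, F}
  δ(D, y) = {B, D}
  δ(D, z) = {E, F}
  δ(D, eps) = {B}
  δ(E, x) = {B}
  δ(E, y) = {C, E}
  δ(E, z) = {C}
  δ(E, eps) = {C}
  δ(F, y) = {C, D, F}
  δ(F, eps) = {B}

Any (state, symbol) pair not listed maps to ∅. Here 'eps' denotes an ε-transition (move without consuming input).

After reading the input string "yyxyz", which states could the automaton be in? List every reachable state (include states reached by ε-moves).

Start in {B}.
Read 'y': {B} → {C, E}.
Read 'y': {C, E} → {C, E}.
Read 'x': {C, E} → {B}.
Read 'y': {B} → {C, E}.
Read 'z': {C, E} → {B, C, F}.

{B, C, F}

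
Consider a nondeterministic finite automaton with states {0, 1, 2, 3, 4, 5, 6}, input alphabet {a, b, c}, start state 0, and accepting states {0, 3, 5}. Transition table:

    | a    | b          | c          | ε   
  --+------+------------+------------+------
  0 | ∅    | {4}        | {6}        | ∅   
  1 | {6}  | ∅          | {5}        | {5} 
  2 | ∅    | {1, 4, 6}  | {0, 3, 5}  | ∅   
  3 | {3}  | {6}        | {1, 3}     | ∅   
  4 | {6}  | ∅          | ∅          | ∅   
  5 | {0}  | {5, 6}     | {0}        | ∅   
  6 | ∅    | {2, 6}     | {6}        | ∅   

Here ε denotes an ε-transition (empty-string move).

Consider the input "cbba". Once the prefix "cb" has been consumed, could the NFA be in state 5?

No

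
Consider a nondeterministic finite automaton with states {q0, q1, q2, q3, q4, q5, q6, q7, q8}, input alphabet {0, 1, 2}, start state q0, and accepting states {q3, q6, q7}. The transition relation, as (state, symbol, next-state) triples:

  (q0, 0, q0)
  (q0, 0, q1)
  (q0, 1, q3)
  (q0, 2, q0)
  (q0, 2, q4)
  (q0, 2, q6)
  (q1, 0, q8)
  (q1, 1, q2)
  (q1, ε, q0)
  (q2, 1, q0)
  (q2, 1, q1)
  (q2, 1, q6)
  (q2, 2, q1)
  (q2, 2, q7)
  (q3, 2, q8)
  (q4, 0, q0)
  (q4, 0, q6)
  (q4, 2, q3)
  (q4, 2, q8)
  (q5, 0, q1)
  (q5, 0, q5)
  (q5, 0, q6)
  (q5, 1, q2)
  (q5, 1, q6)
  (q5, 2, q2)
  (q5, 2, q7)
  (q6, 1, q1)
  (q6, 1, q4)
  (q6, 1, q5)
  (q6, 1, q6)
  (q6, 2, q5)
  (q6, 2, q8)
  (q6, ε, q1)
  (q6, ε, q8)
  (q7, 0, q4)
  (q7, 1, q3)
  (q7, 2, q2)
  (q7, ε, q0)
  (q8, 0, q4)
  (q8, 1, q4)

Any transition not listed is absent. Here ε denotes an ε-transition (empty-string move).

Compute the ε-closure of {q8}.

{q8}

Begin with {q8}.
No ε-moves leave this set, so the closure equals the set itself.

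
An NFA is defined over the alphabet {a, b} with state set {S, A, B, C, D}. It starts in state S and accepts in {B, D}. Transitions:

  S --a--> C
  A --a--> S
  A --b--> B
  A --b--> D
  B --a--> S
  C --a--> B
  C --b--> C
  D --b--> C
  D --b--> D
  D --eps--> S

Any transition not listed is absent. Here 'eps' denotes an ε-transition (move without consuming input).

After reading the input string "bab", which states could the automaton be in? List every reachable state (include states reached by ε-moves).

Start in {S}.
Read 'b': {S} → ∅.
The set is empty and remains empty for the remaining 2 symbols.

∅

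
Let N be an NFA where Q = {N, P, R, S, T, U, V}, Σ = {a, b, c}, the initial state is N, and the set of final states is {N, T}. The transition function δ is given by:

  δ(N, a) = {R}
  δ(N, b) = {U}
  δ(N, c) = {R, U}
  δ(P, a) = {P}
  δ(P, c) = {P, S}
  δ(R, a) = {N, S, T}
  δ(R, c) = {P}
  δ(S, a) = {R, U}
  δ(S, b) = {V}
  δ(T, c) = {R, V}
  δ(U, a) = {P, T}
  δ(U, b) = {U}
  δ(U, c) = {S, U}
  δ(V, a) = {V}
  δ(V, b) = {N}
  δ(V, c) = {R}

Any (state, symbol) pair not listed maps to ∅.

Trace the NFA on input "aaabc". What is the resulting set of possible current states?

Start in {N}.
Read 'a': {N} → {R}.
Read 'a': {R} → {N, S, T}.
Read 'a': {N, S, T} → {R, U}.
Read 'b': {R, U} → {U}.
Read 'c': {U} → {S, U}.

{S, U}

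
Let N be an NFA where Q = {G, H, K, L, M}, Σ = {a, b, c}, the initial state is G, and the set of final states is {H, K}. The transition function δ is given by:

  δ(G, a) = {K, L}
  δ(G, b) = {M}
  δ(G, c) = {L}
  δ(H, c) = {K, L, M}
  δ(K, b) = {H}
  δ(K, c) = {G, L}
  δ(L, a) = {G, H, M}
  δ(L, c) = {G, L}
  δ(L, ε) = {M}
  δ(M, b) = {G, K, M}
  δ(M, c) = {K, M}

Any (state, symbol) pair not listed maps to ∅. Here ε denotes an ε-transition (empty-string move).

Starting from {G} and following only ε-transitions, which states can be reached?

Begin with {G}.
No ε-moves leave this set, so the closure equals the set itself.

{G}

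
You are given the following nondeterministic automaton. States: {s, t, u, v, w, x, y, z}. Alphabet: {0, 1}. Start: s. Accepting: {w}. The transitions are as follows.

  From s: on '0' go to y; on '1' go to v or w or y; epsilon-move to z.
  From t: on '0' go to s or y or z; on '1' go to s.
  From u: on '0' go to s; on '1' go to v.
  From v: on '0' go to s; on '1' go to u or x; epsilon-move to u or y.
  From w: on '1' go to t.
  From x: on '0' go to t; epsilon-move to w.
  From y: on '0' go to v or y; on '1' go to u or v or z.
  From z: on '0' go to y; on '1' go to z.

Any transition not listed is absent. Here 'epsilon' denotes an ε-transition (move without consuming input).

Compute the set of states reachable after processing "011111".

{s, t, u, v, w, x, y, z}

Start: ε-closure({s}) = {s, z}.
Read '0': s→{y}, z→{y}; now {y}.
Read '1': y→{u, v, z}; union {u, v, z}; ε-closure = {u, v, y, z}.
Read '1': u→{v}, v→{u, x}, y→{u, v, z}, z→{z}; union {u, v, x, z}; ε-closure = {u, v, w, x, y, z}.
Read '1': u→{v}, v→{u, x}, w→{t}, x→∅, y→{u, v, z}, z→{z}; union {t, u, v, x, z}; ε-closure = {t, u, v, w, x, y, z}.
Read '1': t→{s}, u→{v}, v→{u, x}, w→{t}, x→∅, y→{u, v, z}, z→{z}; union {s, t, u, v, x, z}; ε-closure = {s, t, u, v, w, x, y, z}.
Read '1': s→{v, w, y}, t→{s}, u→{v}, v→{u, x}, w→{t}, x→∅, y→{u, v, z}, z→{z}; now {s, t, u, v, w, x, y, z}.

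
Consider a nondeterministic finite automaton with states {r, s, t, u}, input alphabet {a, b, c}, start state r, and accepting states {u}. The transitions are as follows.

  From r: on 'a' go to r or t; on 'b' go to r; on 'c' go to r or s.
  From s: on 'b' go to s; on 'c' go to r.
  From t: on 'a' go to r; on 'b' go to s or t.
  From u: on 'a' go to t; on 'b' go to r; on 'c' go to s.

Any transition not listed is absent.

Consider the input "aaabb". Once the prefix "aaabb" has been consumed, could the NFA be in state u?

Start in {r}.
Read 'a': r→{r, t}; now {r, t}.
Read 'a': r→{r, t}, t→{r}; now {r, t}.
Read 'a': r→{r, t}, t→{r}; now {r, t}.
Read 'b': r→{r}, t→{s, t}; now {r, s, t}.
Read 'b': r→{r}, s→{s}, t→{s, t}; now {r, s, t}.
State u is not in {r, s, t}.

No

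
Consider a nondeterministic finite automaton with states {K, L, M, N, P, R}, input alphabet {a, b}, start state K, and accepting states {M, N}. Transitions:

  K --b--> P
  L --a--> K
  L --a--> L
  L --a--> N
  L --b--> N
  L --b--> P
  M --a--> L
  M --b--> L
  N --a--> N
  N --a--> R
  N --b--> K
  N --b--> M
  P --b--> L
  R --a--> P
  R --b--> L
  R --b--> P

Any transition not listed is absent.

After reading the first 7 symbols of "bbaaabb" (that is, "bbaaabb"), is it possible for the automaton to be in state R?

Start in {K}.
Read 'b': {K} → {P}.
Read 'b': {P} → {L}.
Read 'a': {L} → {K, L, N}.
Read 'a': {K, L, N} → {K, L, N, R}.
Read 'a': {K, L, N, R} → {K, L, N, P, R}.
Read 'b': {K, L, N, P, R} → {K, L, M, N, P}.
Read 'b': {K, L, M, N, P} → {K, L, M, N, P}.
State R is not in {K, L, M, N, P}.

No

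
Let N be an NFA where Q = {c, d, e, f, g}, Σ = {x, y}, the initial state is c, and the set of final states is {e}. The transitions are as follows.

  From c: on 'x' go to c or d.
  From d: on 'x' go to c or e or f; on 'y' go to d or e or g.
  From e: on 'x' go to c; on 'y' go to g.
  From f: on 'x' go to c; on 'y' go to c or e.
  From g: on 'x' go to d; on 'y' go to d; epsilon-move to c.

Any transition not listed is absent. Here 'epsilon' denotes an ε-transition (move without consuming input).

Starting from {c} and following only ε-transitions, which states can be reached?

Begin with {c}.
No ε-moves leave this set, so the closure equals the set itself.

{c}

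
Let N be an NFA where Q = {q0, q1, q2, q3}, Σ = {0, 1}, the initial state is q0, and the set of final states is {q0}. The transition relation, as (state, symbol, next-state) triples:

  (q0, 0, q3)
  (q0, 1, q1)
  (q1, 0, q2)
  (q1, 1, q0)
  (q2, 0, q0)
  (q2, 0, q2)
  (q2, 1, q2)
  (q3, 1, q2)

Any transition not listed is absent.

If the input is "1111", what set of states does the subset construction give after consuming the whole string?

{q0}

Start in {q0}.
Read '1': {q0} → {q1}.
Read '1': {q1} → {q0}.
Read '1': {q0} → {q1}.
Read '1': {q1} → {q0}.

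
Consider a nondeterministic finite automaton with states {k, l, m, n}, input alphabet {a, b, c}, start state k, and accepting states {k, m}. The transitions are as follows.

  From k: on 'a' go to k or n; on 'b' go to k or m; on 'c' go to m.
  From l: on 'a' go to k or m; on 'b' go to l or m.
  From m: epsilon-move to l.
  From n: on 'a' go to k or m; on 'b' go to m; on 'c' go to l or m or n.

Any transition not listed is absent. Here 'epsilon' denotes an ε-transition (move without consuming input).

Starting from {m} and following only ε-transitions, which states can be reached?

Begin with {m}.
ε-move m → l; add l.

{l, m}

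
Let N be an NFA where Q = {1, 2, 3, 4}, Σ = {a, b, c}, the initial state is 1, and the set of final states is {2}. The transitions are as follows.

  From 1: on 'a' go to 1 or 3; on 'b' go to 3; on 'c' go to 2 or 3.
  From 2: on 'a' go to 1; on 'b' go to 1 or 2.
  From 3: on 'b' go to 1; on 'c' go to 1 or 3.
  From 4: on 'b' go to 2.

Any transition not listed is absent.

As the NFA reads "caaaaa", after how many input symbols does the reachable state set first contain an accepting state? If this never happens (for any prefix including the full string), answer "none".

Start in {1}.
Read 'c': {1} → {2, 3}.
None of the earlier sets intersect F, but {2, 3} does.

1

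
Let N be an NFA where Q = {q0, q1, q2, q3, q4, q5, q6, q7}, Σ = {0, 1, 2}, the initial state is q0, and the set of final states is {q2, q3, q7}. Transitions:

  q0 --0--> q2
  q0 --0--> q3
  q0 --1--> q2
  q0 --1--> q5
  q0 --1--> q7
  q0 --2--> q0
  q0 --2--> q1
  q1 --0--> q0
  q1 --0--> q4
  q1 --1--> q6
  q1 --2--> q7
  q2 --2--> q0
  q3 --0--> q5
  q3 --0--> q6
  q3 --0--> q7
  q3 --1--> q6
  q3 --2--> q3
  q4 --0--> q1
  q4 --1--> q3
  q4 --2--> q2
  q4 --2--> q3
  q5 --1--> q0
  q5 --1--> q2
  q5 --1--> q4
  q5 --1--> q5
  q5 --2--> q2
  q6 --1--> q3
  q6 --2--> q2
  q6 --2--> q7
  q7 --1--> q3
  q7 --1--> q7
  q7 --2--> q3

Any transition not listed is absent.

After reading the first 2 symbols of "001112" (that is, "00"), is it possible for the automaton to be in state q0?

No

Start in {q0}.
Read '0': q0→{q2, q3}; now {q2, q3}.
Read '0': q2→∅, q3→{q5, q6, q7}; now {q5, q6, q7}.
State q0 is not in {q5, q6, q7}.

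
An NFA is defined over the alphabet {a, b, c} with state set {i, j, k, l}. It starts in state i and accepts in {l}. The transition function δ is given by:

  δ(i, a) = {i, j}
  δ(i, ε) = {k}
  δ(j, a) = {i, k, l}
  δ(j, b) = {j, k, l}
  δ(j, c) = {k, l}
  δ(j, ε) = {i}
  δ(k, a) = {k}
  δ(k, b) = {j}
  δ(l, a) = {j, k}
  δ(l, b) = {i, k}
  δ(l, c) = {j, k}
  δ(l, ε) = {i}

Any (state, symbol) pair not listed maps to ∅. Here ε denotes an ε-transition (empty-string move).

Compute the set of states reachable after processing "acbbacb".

{i, j, k, l}

Start: ε-closure({i}) = {i, k}.
Read 'a': {i, k} → {i, j, k}.
Read 'c': {i, j, k} → {i, k, l}.
Read 'b': {i, k, l} → {i, j, k}.
Read 'b': {i, j, k} → {i, j, k, l}.
Read 'a': {i, j, k, l} → {i, j, k, l}.
Read 'c': {i, j, k, l} → {i, j, k, l}.
Read 'b': {i, j, k, l} → {i, j, k, l}.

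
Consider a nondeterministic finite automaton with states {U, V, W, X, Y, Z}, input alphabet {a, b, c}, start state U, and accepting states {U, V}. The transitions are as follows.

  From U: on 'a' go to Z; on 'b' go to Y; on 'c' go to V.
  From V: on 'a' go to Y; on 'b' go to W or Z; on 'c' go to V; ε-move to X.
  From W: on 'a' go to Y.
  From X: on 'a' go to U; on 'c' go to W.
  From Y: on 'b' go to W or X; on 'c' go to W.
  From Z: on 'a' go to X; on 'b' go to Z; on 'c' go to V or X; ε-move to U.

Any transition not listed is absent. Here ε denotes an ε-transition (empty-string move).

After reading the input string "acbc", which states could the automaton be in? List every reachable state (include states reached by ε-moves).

Start in {U}.
Read 'a': {U} → {U, Z}.
Read 'c': {U, Z} → {V, X}.
Read 'b': {V, X} → {U, W, Z}.
Read 'c': {U, W, Z} → {V, X}.

{V, X}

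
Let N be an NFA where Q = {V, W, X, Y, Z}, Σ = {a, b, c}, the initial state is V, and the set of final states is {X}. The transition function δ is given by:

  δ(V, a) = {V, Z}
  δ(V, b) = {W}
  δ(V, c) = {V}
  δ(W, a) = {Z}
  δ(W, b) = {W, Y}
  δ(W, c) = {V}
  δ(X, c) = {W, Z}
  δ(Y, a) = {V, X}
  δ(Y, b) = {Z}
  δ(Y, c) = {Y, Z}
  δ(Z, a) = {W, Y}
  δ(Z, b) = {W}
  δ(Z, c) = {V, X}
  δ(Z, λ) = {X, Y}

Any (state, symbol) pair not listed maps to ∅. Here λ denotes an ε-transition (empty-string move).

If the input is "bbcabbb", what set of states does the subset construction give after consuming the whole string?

{W, X, Y, Z}

Start in {V}.
Read 'b': V→{W}; now {W}.
Read 'b': W→{W, Y}; now {W, Y}.
Read 'c': W→{V}, Y→{Y, Z}; union {V, Y, Z}; ε-closure = {V, X, Y, Z}.
Read 'a': V→{V, Z}, X→∅, Y→{V, X}, Z→{W, Y}; now {V, W, X, Y, Z}.
Read 'b': V→{W}, W→{W, Y}, X→∅, Y→{Z}, Z→{W}; union {W, Y, Z}; ε-closure = {W, X, Y, Z}.
Read 'b': W→{W, Y}, X→∅, Y→{Z}, Z→{W}; union {W, Y, Z}; ε-closure = {W, X, Y, Z}.
Read 'b': W→{W, Y}, X→∅, Y→{Z}, Z→{W}; union {W, Y, Z}; ε-closure = {W, X, Y, Z}.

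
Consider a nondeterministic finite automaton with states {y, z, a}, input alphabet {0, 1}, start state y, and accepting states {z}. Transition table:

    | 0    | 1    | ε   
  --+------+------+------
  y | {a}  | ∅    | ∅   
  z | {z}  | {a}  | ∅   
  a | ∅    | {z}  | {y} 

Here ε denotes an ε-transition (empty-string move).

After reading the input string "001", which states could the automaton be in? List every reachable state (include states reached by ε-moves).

Start in {y}.
Read '0': {y} → {y, a}.
Read '0': {y, a} → {y, a}.
Read '1': {y, a} → {z}.

{z}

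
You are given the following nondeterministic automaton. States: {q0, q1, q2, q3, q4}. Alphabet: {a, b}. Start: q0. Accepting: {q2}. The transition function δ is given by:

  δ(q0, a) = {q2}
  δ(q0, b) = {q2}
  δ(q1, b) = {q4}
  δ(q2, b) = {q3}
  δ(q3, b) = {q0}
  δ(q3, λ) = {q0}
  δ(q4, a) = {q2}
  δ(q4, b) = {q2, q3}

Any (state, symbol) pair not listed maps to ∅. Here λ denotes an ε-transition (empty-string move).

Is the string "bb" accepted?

Start in {q0}.
Read 'b': q0→{q2}; now {q2}.
Read 'b': q2→{q3}; union {q3}; ε-closure = {q0, q3}.
The final set {q0, q3} contains no accepting state.

No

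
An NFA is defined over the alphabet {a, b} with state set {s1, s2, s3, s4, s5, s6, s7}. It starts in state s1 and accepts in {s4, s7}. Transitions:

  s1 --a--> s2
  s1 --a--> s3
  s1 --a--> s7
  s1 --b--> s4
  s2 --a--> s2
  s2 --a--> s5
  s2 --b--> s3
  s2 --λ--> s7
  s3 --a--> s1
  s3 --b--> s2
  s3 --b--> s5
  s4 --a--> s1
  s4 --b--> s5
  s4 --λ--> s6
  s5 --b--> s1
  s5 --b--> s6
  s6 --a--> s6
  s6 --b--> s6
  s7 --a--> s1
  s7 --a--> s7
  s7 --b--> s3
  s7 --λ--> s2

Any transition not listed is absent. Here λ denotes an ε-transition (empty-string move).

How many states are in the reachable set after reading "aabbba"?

5

Start in {s1}.
Read 'a': s1→{s2, s3, s7}; now {s2, s3, s7}.
Read 'a': s2→{s2, s5}, s3→{s1}, s7→{s1, s7}; now {s1, s2, s5, s7}.
Read 'b': s1→{s4}, s2→{s3}, s5→{s1, s6}, s7→{s3}; now {s1, s3, s4, s6}.
Read 'b': s1→{s4}, s3→{s2, s5}, s4→{s5}, s6→{s6}; union {s2, s4, s5, s6}; ε-closure = {s2, s4, s5, s6, s7}.
Read 'b': s2→{s3}, s4→{s5}, s5→{s1, s6}, s6→{s6}, s7→{s3}; now {s1, s3, s5, s6}.
Read 'a': s1→{s2, s3, s7}, s3→{s1}, s5→∅, s6→{s6}; now {s1, s2, s3, s6, s7}.
That set has 5 states.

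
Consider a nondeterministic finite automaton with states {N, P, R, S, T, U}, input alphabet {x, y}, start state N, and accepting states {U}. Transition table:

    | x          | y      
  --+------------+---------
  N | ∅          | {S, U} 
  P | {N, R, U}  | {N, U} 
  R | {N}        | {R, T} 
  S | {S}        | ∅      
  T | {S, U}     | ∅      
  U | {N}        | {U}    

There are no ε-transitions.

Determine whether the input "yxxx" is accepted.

Start in {N}.
Read 'y': N→{S, U}; now {S, U}.
Read 'x': S→{S}, U→{N}; now {N, S}.
Read 'x': N→∅, S→{S}; now {S}.
Read 'x': S→{S}; now {S}.
The final set {S} contains no accepting state.

No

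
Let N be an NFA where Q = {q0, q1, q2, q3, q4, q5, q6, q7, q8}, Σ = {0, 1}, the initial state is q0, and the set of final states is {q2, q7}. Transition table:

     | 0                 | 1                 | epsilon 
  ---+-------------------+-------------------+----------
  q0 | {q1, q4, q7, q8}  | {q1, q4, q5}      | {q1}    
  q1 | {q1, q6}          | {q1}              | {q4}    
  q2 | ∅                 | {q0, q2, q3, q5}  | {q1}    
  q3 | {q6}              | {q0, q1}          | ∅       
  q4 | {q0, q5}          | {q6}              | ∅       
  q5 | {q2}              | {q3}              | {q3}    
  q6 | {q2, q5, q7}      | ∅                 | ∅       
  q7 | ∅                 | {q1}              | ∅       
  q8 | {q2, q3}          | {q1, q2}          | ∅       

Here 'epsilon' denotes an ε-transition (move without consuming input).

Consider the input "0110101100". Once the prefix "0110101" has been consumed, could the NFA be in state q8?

No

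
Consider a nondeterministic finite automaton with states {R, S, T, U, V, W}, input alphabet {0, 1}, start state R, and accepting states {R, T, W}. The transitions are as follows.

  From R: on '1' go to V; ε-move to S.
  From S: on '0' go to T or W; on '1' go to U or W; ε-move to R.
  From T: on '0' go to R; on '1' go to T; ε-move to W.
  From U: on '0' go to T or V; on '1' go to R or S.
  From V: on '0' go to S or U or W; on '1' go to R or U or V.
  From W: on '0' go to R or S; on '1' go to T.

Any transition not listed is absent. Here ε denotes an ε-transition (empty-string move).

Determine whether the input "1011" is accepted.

Yes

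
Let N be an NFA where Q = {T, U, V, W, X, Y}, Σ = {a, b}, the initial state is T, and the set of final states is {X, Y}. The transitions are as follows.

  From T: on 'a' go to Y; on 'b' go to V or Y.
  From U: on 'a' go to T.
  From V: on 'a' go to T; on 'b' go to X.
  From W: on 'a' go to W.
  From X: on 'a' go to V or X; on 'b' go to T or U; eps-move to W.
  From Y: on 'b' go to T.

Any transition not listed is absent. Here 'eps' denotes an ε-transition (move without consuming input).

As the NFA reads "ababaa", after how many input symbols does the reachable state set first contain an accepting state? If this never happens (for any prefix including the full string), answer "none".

1

Start in {T}.
Read 'a': T→{Y}; now {Y}.
None of the earlier sets intersect F, but {Y} does.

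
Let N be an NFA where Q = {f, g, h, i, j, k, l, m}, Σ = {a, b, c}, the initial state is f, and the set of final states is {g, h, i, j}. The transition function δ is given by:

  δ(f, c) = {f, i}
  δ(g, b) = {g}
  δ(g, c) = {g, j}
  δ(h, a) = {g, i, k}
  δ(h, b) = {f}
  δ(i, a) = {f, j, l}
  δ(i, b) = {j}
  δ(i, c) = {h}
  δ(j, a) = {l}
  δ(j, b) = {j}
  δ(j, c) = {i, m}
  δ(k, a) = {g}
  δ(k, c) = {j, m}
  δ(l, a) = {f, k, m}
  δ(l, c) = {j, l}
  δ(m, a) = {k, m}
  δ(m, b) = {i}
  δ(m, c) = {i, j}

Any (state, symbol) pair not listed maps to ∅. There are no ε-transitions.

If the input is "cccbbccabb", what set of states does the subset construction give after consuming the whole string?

{g, j}

Start in {f}.
Read 'c': f→{f, i}; now {f, i}.
Read 'c': f→{f, i}, i→{h}; now {f, h, i}.
Read 'c': f→{f, i}, h→∅, i→{h}; now {f, h, i}.
Read 'b': f→∅, h→{f}, i→{j}; now {f, j}.
Read 'b': f→∅, j→{j}; now {j}.
Read 'c': j→{i, m}; now {i, m}.
Read 'c': i→{h}, m→{i, j}; now {h, i, j}.
Read 'a': h→{g, i, k}, i→{f, j, l}, j→{l}; now {f, g, i, j, k, l}.
Read 'b': f→∅, g→{g}, i→{j}, j→{j}, k→∅, l→∅; now {g, j}.
Read 'b': g→{g}, j→{j}; now {g, j}.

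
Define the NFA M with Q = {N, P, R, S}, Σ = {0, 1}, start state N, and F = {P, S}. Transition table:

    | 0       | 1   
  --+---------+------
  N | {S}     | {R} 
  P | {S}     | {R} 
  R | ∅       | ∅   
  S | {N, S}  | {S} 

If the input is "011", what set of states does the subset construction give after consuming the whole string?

{S}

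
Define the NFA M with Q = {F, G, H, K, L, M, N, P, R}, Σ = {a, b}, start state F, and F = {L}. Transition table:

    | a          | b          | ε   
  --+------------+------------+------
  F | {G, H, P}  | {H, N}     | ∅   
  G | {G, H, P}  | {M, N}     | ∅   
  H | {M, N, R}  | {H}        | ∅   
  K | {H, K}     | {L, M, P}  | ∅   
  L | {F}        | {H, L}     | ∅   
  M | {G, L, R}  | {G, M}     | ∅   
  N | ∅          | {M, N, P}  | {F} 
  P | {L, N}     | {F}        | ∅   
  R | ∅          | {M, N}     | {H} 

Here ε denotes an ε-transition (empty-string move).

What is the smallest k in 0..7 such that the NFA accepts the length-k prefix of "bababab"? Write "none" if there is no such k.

Start in {F}.
Read 'b': F→{H, N}; union {H, N}; ε-closure = {F, H, N}.
Read 'a': F→{G, H, P}, H→{M, N, R}, N→∅; union {G, H, M, N, P, R}; ε-closure = {F, G, H, M, N, P, R}.
Read 'b': F→{H, N}, G→{M, N}, H→{H}, M→{G, M}, N→{M, N, P}, P→{F}, R→{M, N}; now {F, G, H, M, N, P}.
Read 'a': F→{G, H, P}, G→{G, H, P}, H→{M, N, R}, M→{G, L, R}, N→∅, P→{L, N}; union {G, H, L, M, N, P, R}; ε-closure = {F, G, H, L, M, N, P, R}.
None of the earlier sets intersect F, but {F, G, H, L, M, N, P, R} does.

4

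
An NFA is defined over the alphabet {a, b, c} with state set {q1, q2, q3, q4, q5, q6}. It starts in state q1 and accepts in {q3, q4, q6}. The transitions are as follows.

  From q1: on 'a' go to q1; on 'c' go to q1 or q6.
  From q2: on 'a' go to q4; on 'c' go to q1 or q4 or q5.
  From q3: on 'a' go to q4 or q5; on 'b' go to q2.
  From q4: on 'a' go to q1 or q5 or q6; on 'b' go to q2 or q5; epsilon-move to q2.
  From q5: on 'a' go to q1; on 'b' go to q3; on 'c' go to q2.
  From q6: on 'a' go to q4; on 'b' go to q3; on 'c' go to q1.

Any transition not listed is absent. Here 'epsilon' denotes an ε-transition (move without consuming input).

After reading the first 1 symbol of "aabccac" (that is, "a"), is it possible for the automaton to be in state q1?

Yes

Start in {q1}.
Read 'a': q1→{q1}; now {q1}.
State q1 is in {q1}.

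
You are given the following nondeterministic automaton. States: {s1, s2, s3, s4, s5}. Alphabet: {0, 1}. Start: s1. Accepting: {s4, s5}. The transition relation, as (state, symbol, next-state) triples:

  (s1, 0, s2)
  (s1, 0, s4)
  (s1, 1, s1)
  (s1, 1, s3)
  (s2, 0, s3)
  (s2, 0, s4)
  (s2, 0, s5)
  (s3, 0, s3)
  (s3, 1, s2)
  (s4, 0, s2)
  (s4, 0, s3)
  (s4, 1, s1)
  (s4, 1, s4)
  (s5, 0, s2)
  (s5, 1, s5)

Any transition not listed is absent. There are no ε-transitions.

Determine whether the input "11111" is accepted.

No

Start in {s1}.
Read '1': s1→{s1, s3}; now {s1, s3}.
Read '1': s1→{s1, s3}, s3→{s2}; now {s1, s2, s3}.
Read '1': s1→{s1, s3}, s2→∅, s3→{s2}; now {s1, s2, s3}.
Read '1': s1→{s1, s3}, s2→∅, s3→{s2}; now {s1, s2, s3}.
Read '1': s1→{s1, s3}, s2→∅, s3→{s2}; now {s1, s2, s3}.
The final set {s1, s2, s3} contains no accepting state.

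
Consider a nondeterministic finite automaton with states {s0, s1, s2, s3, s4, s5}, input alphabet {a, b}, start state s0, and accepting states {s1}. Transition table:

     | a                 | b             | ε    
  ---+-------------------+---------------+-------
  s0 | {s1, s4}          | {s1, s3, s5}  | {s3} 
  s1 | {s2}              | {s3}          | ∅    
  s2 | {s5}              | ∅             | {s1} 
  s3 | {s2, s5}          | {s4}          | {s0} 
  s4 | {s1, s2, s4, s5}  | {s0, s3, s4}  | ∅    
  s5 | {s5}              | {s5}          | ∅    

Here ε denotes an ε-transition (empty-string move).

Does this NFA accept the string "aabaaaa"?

Yes

Start: ε-closure({s0}) = {s0, s3}.
Read 'a': {s0, s3} → {s1, s2, s4, s5}.
Read 'a': {s1, s2, s4, s5} → {s1, s2, s4, s5}.
Read 'b': {s1, s2, s4, s5} → {s0, s3, s4, s5}.
Read 'a': {s0, s3, s4, s5} → {s1, s2, s4, s5}.
Read 'a': {s1, s2, s4, s5} → {s1, s2, s4, s5}.
Read 'a': {s1, s2, s4, s5} → {s1, s2, s4, s5}.
Read 'a': {s1, s2, s4, s5} → {s1, s2, s4, s5}.
The final set {s1, s2, s4, s5} contains the accepting state s1.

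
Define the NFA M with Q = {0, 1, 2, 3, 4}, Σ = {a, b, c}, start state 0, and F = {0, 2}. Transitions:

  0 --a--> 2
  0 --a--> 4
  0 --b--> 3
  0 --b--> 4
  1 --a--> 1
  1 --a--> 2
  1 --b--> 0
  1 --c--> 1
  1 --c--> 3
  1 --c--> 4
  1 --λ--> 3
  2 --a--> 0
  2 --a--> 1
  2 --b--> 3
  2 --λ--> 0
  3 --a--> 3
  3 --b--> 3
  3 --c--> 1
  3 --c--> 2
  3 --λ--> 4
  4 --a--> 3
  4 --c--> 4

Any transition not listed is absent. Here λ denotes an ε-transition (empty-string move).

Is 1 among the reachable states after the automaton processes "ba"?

No

Start in {0}.
Read 'b': 0→{3, 4}; now {3, 4}.
Read 'a': 3→{3}, 4→{3}; union {3}; ε-closure = {3, 4}.
State 1 is not in {3, 4}.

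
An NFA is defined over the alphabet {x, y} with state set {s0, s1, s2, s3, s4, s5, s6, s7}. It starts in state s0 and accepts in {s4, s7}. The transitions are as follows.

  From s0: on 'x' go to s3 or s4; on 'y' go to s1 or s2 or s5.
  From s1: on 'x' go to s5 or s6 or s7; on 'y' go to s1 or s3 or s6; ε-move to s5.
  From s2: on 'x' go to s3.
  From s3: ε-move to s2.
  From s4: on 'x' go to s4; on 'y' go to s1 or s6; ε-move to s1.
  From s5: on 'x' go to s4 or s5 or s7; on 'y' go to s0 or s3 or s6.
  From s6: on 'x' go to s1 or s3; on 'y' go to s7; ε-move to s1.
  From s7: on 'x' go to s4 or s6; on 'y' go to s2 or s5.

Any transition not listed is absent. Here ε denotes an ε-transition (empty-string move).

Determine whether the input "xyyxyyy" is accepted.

Start in {s0}.
Read 'x': s0→{s3, s4}; union {s3, s4}; ε-closure = {s1, s2, s3, s4, s5}.
Read 'y': s1→{s1, s3, s6}, s2→∅, s3→∅, s4→{s1, s6}, s5→{s0, s3, s6}; union {s0, s1, s3, s6}; ε-closure = {s0, s1, s2, s3, s5, s6}.
Read 'y': s0→{s1, s2, s5}, s1→{s1, s3, s6}, s2→∅, s3→∅, s5→{s0, s3, s6}, s6→{s7}; now {s0, s1, s2, s3, s5, s6, s7}.
Read 'x': s0→{s3, s4}, s1→{s5, s6, s7}, s2→{s3}, s3→∅, s5→{s4, s5, s7}, s6→{s1, s3}, s7→{s4, s6}; union {s1, s3, s4, s5, s6, s7}; ε-closure = {s1, s2, s3, s4, s5, s6, s7}.
Read 'y': s1→{s1, s3, s6}, s2→∅, s3→∅, s4→{s1, s6}, s5→{s0, s3, s6}, s6→{s7}, s7→{s2, s5}; now {s0, s1, s2, s3, s5, s6, s7}.
Read 'y': s0→{s1, s2, s5}, s1→{s1, s3, s6}, s2→∅, s3→∅, s5→{s0, s3, s6}, s6→{s7}, s7→{s2, s5}; now {s0, s1, s2, s3, s5, s6, s7}.
Read 'y': s0→{s1, s2, s5}, s1→{s1, s3, s6}, s2→∅, s3→∅, s5→{s0, s3, s6}, s6→{s7}, s7→{s2, s5}; now {s0, s1, s2, s3, s5, s6, s7}.
The final set {s0, s1, s2, s3, s5, s6, s7} contains the accepting state s7.

Yes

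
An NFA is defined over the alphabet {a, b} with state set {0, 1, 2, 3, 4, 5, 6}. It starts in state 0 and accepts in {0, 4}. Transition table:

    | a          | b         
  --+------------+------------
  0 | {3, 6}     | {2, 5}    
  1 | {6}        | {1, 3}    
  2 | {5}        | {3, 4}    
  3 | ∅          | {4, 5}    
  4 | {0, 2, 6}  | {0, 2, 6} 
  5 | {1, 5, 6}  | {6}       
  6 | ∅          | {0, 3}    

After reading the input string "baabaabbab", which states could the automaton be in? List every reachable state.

∅

Start in {0}.
Read 'b': {0} → {2, 5}.
Read 'a': {2, 5} → {1, 5, 6}.
Read 'a': {1, 5, 6} → {1, 5, 6}.
Read 'b': {1, 5, 6} → {0, 1, 3, 6}.
Read 'a': {0, 1, 3, 6} → {3, 6}.
Read 'a': {3, 6} → ∅.
The set is empty and remains empty for the remaining 4 symbols.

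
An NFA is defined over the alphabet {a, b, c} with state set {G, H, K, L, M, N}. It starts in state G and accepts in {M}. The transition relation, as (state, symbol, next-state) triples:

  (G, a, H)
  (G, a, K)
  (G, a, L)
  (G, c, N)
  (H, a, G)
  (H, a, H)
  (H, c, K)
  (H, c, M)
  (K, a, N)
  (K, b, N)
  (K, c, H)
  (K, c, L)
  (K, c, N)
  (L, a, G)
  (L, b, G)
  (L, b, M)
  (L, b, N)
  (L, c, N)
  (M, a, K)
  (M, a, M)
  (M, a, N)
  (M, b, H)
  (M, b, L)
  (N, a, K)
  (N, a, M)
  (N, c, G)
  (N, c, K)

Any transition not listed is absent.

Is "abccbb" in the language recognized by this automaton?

Start in {G}.
Read 'a': {G} → {H, K, L}.
Read 'b': {H, K, L} → {G, M, N}.
Read 'c': {G, M, N} → {G, K, N}.
Read 'c': {G, K, N} → {G, H, K, L, N}.
Read 'b': {G, H, K, L, N} → {G, M, N}.
Read 'b': {G, M, N} → {H, L}.
The final set {H, L} contains no accepting state.

No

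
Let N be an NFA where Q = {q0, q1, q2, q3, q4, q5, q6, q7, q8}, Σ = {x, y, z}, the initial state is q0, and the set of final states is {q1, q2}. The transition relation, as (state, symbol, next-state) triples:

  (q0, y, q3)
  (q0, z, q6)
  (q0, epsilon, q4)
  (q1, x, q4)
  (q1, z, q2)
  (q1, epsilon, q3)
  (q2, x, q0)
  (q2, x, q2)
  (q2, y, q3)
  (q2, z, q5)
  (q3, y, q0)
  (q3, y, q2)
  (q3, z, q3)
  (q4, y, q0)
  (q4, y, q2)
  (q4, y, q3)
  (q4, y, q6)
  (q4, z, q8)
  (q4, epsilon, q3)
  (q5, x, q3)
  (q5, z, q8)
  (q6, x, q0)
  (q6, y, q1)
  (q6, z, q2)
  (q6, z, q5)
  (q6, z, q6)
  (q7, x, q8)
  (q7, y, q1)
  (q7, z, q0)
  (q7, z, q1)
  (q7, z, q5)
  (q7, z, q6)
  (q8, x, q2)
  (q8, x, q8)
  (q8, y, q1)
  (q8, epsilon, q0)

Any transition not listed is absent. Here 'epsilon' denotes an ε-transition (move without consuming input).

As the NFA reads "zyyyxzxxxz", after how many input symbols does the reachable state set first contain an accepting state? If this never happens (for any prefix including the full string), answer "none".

2

Start: ε-closure({q0}) = {q0, q3, q4}.
Read 'z': {q0, q3, q4} → {q0, q3, q4, q6, q8}.
Read 'y': {q0, q3, q4, q6, q8} → {q0, q1, q2, q3, q4, q6}.
None of the earlier sets intersect F, but {q0, q1, q2, q3, q4, q6} does.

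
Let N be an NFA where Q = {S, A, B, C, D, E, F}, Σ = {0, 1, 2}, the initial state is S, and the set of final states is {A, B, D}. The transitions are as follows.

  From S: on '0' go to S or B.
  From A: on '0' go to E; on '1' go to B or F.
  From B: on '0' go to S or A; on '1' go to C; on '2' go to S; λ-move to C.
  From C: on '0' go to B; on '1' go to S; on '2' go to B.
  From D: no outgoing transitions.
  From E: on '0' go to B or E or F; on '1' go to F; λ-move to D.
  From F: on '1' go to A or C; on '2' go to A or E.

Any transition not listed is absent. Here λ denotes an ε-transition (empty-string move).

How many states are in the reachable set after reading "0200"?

6

Start in {S}.
Read '0': {S} → {S, B, C}.
Read '2': {S, B, C} → {S, B, C}.
Read '0': {S, B, C} → {S, A, B, C}.
Read '0': {S, A, B, C} → {S, A, B, C, D, E}.
That set has 6 states.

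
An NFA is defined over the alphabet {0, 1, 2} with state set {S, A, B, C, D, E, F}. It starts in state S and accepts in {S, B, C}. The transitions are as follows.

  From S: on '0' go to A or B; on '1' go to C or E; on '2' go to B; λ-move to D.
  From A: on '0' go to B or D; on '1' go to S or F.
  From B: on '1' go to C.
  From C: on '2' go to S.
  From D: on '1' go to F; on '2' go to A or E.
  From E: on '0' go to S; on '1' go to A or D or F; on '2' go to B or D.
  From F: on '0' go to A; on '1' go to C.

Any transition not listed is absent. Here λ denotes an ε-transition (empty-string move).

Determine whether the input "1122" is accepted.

Yes

Start: ε-closure({S}) = {S, D}.
Read '1': {S, D} → {C, E, F}.
Read '1': {C, E, F} → {A, C, D, F}.
Read '2': {A, C, D, F} → {S, A, D, E}.
Read '2': {S, A, D, E} → {A, B, D, E}.
The final set {A, B, D, E} contains the accepting state B.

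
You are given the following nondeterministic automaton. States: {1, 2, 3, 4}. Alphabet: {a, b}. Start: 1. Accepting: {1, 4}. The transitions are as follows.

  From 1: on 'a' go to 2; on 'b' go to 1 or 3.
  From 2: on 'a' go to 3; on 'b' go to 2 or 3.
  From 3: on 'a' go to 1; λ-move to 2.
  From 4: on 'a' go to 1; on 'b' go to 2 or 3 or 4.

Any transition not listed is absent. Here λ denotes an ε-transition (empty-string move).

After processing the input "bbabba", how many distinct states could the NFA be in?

Start in {1}.
Read 'b': {1} → {1, 2, 3}.
Read 'b': {1, 2, 3} → {1, 2, 3}.
Read 'a': {1, 2, 3} → {1, 2, 3}.
Read 'b': {1, 2, 3} → {1, 2, 3}.
Read 'b': {1, 2, 3} → {1, 2, 3}.
Read 'a': {1, 2, 3} → {1, 2, 3}.
That set has 3 states.

3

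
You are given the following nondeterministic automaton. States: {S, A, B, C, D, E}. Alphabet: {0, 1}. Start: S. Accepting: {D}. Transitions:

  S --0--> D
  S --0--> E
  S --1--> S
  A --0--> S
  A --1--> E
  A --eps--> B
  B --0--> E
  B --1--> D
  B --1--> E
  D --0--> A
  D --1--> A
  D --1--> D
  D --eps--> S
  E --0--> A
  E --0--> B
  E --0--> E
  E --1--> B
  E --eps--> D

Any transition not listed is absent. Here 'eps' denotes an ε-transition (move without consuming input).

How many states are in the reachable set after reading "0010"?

5

Start in {S}.
Read '0': {S} → {S, D, E}.
Read '0': {S, D, E} → {S, A, B, D, E}.
Read '1': {S, A, B, D, E} → {S, A, B, D, E}.
Read '0': {S, A, B, D, E} → {S, A, B, D, E}.
That set has 5 states.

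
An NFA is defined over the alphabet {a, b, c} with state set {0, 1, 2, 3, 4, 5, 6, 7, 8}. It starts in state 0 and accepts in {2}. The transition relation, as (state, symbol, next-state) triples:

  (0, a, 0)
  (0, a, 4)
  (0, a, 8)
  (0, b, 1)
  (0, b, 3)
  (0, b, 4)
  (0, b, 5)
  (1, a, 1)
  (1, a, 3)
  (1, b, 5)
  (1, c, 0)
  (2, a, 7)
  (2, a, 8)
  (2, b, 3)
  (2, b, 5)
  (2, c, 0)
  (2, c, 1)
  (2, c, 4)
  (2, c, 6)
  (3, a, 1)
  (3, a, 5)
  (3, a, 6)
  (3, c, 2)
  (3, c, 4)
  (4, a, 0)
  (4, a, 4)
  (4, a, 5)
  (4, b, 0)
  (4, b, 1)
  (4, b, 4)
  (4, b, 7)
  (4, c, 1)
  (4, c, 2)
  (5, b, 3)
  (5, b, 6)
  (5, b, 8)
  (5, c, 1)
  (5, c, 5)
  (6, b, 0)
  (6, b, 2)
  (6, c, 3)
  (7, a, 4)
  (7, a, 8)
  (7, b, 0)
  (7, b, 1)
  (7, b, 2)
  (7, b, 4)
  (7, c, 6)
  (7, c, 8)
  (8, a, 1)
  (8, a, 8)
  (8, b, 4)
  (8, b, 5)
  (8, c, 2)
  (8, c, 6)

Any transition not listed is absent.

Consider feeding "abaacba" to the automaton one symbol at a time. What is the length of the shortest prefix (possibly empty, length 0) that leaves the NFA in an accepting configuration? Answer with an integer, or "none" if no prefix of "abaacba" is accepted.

5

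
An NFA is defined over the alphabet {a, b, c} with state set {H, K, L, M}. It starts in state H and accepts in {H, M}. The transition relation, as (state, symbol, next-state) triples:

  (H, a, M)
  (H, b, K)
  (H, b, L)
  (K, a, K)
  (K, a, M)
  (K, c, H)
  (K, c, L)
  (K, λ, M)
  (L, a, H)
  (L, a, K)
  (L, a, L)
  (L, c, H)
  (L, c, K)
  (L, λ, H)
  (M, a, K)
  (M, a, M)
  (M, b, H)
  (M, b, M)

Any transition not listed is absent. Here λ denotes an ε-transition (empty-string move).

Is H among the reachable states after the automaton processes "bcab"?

Yes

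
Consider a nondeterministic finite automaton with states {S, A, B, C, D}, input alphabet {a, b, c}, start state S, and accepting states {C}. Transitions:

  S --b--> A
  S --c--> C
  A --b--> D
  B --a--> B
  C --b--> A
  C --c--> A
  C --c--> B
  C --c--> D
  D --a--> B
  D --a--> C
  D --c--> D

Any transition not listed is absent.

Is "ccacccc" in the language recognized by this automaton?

No

Start in {S}.
Read 'c': {S} → {C}.
Read 'c': {C} → {A, B, D}.
Read 'a': {A, B, D} → {B, C}.
Read 'c': {B, C} → {A, B, D}.
Read 'c': {A, B, D} → {D}.
Read 'c': {D} → {D}.
Read 'c': {D} → {D}.
The final set {D} contains no accepting state.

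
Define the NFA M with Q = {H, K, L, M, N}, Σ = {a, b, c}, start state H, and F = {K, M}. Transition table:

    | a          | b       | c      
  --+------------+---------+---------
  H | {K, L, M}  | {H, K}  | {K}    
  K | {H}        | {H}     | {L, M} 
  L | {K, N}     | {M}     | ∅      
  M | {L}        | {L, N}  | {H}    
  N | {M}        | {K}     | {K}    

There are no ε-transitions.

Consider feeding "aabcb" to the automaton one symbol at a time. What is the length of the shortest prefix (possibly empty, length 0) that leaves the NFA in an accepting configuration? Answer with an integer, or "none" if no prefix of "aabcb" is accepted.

1

Start in {H}.
Read 'a': H→{K, L, M}; now {K, L, M}.
None of the earlier sets intersect F, but {K, L, M} does.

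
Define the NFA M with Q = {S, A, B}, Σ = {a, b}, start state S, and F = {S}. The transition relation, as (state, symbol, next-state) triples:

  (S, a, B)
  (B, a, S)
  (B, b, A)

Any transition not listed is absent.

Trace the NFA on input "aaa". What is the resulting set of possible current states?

{B}

Start in {S}.
Read 'a': S→{B}; now {B}.
Read 'a': B→{S}; now {S}.
Read 'a': S→{B}; now {B}.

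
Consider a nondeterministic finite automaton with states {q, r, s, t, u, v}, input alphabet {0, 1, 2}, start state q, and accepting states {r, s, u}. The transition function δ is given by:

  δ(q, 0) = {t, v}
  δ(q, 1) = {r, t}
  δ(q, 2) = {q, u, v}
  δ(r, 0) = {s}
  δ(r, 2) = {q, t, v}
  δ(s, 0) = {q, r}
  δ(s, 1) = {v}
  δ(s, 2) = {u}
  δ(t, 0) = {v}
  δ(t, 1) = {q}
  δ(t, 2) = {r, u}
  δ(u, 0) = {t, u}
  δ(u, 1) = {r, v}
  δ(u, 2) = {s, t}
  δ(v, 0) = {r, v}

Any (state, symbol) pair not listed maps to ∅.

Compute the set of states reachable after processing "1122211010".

Start in {q}.
Read '1': {q} → {r, t}.
Read '1': {r, t} → {q}.
Read '2': {q} → {q, u, v}.
Read '2': {q, u, v} → {q, s, t, u, v}.
Read '2': {q, s, t, u, v} → {q, r, s, t, u, v}.
Read '1': {q, r, s, t, u, v} → {q, r, t, v}.
Read '1': {q, r, t, v} → {q, r, t}.
Read '0': {q, r, t} → {s, t, v}.
Read '1': {s, t, v} → {q, v}.
Read '0': {q, v} → {r, t, v}.

{r, t, v}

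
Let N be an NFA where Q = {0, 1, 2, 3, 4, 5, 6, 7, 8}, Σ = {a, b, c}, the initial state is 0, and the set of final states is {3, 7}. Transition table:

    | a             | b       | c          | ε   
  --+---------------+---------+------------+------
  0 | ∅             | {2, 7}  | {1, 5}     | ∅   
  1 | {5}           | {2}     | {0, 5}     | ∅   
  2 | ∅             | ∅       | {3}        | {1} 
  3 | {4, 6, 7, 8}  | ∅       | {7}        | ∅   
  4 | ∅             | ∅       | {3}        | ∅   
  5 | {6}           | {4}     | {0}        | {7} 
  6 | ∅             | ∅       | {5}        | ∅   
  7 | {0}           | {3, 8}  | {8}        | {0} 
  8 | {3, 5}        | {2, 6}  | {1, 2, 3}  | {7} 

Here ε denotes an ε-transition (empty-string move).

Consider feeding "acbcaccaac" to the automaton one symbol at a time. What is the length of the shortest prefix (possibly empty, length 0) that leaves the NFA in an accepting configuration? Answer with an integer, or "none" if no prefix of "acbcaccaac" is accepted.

none

Start in {0}.
Read 'a': 0→∅; now ∅.
The set is empty and remains empty for the remaining 9 symbols.
No reachable set along the way intersects F.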